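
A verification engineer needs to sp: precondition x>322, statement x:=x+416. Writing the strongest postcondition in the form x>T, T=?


Formula: sp(P, x:=E) = exists old_x. (x = E[old_x/x]) AND P[old_x/x] (old_x is the value of x before the assignment; eliminate old_x by solving x = E[old_x/x] for old_x)
Step 1: Precondition P: x>322, i.e. old_x > 322
Step 2: Assignment gives x = old_x + 416, so old_x = x - 416
Step 3: Substitute into P: x - 416 > 322
Step 4: Simplify: x > 322+416 = 738

738


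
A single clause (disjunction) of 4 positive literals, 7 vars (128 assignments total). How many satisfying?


Step 1: Total=2^7=128
Step 2: Unsat when all 4 false: 2^3=8
Step 3: Sat=128-8=120

120


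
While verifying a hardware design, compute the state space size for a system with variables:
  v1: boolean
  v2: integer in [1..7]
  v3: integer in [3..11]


State space = product of domain sizes of all variables.
Domain sizes:
  v1 (boolean): 2
  v2 (integer in [1..7]): 7
  v3 (integer in [3..11]): 9
Product = 2 * 7 * 9 = 126

126


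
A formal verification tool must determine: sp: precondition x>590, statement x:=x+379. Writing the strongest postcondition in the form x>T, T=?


Formula: sp(P, x:=E) = exists old_x. (x = E[old_x/x]) AND P[old_x/x] (old_x is the value of x before the assignment; eliminate old_x by solving x = E[old_x/x] for old_x)
Step 1: Precondition P: x>590, i.e. old_x > 590
Step 2: Assignment gives x = old_x + 379, so old_x = x - 379
Step 3: Substitute into P: x - 379 > 590
Step 4: Simplify: x > 590+379 = 969

969


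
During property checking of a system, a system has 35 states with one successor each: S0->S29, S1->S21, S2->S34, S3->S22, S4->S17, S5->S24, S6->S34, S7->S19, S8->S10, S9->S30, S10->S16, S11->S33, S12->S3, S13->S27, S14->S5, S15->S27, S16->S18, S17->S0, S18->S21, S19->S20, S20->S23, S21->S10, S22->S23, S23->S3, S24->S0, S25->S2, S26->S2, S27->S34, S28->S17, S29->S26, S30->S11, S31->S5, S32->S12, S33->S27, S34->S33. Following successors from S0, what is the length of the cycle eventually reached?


Trace from S0 until a state repeats:
  S0 -> S29 -> S26 -> S2 -> S34 -> S33 -> S27 -> S34
S34 first seen at step 4, revisited at step 7.
Cycle length = 7 - 4 = 3

3


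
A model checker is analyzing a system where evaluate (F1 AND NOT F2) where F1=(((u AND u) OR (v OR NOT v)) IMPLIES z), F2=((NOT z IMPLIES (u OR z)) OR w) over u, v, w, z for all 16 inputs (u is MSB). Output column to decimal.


F1 = (((u AND u) OR (v OR NOT v)) IMPLIES z)
F2 = ((NOT z IMPLIES (u OR z)) OR w)
Counterexample to F1=>F2 is where F1=1 and F2=0.
Evaluate each row (bits = u,v,w,z, MSB first):
  row 0 [0000]: F1=0 F2=0 -> F1&~F2 -> 0
  row 1 [0001]: F1=1 F2=1 -> F1&~F2 -> 0
  row 2 [0010]: F1=0 F2=1 -> F1&~F2 -> 0
  row 3 [0011]: F1=1 F2=1 -> F1&~F2 -> 0
  row 4 [0100]: F1=0 F2=0 -> F1&~F2 -> 0
  row 5 [0101]: F1=1 F2=1 -> F1&~F2 -> 0
  row 6 [0110]: F1=0 F2=1 -> F1&~F2 -> 0
  row 7 [0111]: F1=1 F2=1 -> F1&~F2 -> 0
  row 8 [1000]: F1=0 F2=1 -> F1&~F2 -> 0
  row 9 [1001]: F1=1 F2=1 -> F1&~F2 -> 0
  row 10 [1010]: F1=0 F2=1 -> F1&~F2 -> 0
  row 11 [1011]: F1=1 F2=1 -> F1&~F2 -> 0
  row 12 [1100]: F1=0 F2=1 -> F1&~F2 -> 0
  row 13 [1101]: F1=1 F2=1 -> F1&~F2 -> 0
  row 14 [1110]: F1=0 F2=1 -> F1&~F2 -> 0
  row 15 [1111]: F1=1 F2=1 -> F1&~F2 -> 0
Full result column, 4 rows per line (u,v fixed per line; w,z runs 00..11 left to right):
  rows 0-3 [u,v=00]: 0000  = hex 0
  rows 4-7 [u,v=01]: 0000  = hex 0
  rows 8-11 [u,v=10]: 0000  = hex 0
  rows 12-15 [u,v=11]: 0000  = hex 0
Counterexample vector (row 0 .. row 15) = 0000000000000000
Output column grouped in 4s = 0000 0000 0000 0000 = 0x0000
Convert to decimal digit by digit (value = value*16 + digit):
  0 -> 0
  0*16 + 0 = 0
  0*16 + 0 = 0
  0*16 + 0 = 0
Decimal = 0

0


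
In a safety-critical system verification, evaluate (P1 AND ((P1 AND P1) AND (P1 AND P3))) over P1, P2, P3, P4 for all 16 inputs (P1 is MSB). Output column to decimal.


Formula: (P1 AND ((P1 AND P1) AND (P1 AND P3))) over P1, P2, P3, P4 (16 rows)
Evaluate each row (bits = P1,P2,P3,P4, MSB first):
  row 0 [0000]: (0 AND ((0 AND 0) AND (0 AND 0))) -> 0
  row 1 [0001]: (0 AND ((0 AND 0) AND (0 AND 0))) -> 0
  row 2 [0010]: (0 AND ((0 AND 0) AND (0 AND 1))) -> 0
  row 3 [0011]: (0 AND ((0 AND 0) AND (0 AND 1))) -> 0
  row 4 [0100]: (0 AND ((0 AND 0) AND (0 AND 0))) -> 0
  row 5 [0101]: (0 AND ((0 AND 0) AND (0 AND 0))) -> 0
  row 6 [0110]: (0 AND ((0 AND 0) AND (0 AND 1))) -> 0
  row 7 [0111]: (0 AND ((0 AND 0) AND (0 AND 1))) -> 0
  row 8 [1000]: (1 AND ((1 AND 1) AND (1 AND 0))) -> 0
  row 9 [1001]: (1 AND ((1 AND 1) AND (1 AND 0))) -> 0
  row 10 [1010]: (1 AND ((1 AND 1) AND (1 AND 1))) -> 1
  row 11 [1011]: (1 AND ((1 AND 1) AND (1 AND 1))) -> 1
  row 12 [1100]: (1 AND ((1 AND 1) AND (1 AND 0))) -> 0
  row 13 [1101]: (1 AND ((1 AND 1) AND (1 AND 0))) -> 0
  row 14 [1110]: (1 AND ((1 AND 1) AND (1 AND 1))) -> 1
  row 15 [1111]: (1 AND ((1 AND 1) AND (1 AND 1))) -> 1
Full result column, 4 rows per line (P1,P2 fixed per line; P3,P4 runs 00..11 left to right):
  rows 0-3 [P1,P2=00]: 0000  = hex 0
  rows 4-7 [P1,P2=01]: 0000  = hex 0
  rows 8-11 [P1,P2=10]: 0011  = hex 3
  rows 12-15 [P1,P2=11]: 0011  = hex 3
Output column (row 0 .. row 15) = 0000000000110011
Output column grouped in 4s = 0000 0000 0011 0011 = 0x0033
Convert to decimal digit by digit (value = value*16 + digit):
  0 -> 0
  0*16 + 0 = 0
  0*16 + 3 = 3
  3*16 + 3 = 51
Decimal = 51

51


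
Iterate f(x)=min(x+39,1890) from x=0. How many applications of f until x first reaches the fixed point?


Step 1: x=0, cap=1890, increment=39
Step 2: x grows by 39 each step until capped at 1890; fixed point is x=1890
Step 3: iterations = ceil(1890/39) = 49

49


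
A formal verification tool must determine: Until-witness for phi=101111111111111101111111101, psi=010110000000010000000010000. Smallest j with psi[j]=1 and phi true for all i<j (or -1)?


(phi U psi) at 0: need smallest j with psi[j]=1 and phi[i]=1 for all i in [0,j).
Scan from step 0:
  step 0: phi=1, psi=0 -> continue
  step 1: psi=1 and phi held for [0,1) -> witness found
Witness step = 1

1


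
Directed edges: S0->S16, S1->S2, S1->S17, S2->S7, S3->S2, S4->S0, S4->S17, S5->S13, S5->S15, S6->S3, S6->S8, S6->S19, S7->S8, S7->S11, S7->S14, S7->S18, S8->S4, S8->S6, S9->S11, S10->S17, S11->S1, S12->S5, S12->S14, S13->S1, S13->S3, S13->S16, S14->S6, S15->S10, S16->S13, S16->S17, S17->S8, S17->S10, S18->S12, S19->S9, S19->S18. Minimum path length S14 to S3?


BFS layer-by-layer from S14:
  dist 0: {S14}
  dist 1: {S6}
  dist 2: {S3, S8, S19}
  -> S3 reached at distance 2
Shortest path length = 2

2


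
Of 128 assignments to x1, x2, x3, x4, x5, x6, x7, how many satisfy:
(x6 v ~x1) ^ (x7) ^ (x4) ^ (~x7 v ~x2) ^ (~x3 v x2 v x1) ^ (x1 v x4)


CNF with 6 clauses over 7 vars (128 assignments).
An assignment satisfies CNF iff every clause has >=1 true literal.
Check each row (bits = x1,x2,x3,x4,x5,x6,x7; clause T/F shown):
  row 0 [0000000]: clauses=TFFTTF -> 0
  row 1 [0000001]: clauses=TTFTTF -> 0
  row 2 [0000010]: clauses=TFFTTF -> 0
  row 3 [0000011]: clauses=TTFTTF -> 0
  row 4 [0000100]: clauses=TFFTTF -> 0
  (every remaining row is evaluated the same way; all 128 results are listed next)
Full result column, 8 rows per line (x1,x2,x3,x4 fixed per line; x5,x6,x7 runs 000..111 left to right):
  rows 0-7 [x1,x2,x3,x4=0000]: 00000000  (ones: 0)
  rows 8-15 [x1,x2,x3,x4=0001]: 01010101  (ones: 4)
  rows 16-23 [x1,x2,x3,x4=0010]: 00000000  (ones: 0)
  rows 24-31 [x1,x2,x3,x4=0011]: 00000000  (ones: 0)
  rows 32-39 [x1,x2,x3,x4=0100]: 00000000  (ones: 0)
  rows 40-47 [x1,x2,x3,x4=0101]: 00000000  (ones: 0)
  rows 48-55 [x1,x2,x3,x4=0110]: 00000000  (ones: 0)
  rows 56-63 [x1,x2,x3,x4=0111]: 00000000  (ones: 0)
  rows 64-71 [x1,x2,x3,x4=1000]: 00000000  (ones: 0)
  rows 72-79 [x1,x2,x3,x4=1001]: 00010001  (ones: 2)
  rows 80-87 [x1,x2,x3,x4=1010]: 00000000  (ones: 0)
  rows 88-95 [x1,x2,x3,x4=1011]: 00010001  (ones: 2)
  rows 96-103 [x1,x2,x3,x4=1100]: 00000000  (ones: 0)
  rows 104-111 [x1,x2,x3,x4=1101]: 00000000  (ones: 0)
  rows 112-119 [x1,x2,x3,x4=1110]: 00000000  (ones: 0)
  rows 120-127 [x1,x2,x3,x4=1111]: 00000000  (ones: 0)
Satisfying assignments = 0+4+0+0+0+0+0+0+0+2+0+2+0+0+0+0 = 8

8


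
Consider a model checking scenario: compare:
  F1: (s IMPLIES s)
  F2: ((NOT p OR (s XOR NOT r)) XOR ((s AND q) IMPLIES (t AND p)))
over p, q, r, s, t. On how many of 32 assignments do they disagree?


F1 = (s IMPLIES s)
F2 = ((NOT p OR (s XOR NOT r)) XOR ((s AND q) IMPLIES (t AND p)))
Evaluate both on each of 32 rows (bits = p,q,r,s,t):
  row 0 [00000]: F1=1 F2=0 (differ) -> 1
  row 1 [00001]: F1=1 F2=0 (differ) -> 1
  row 2 [00010]: F1=1 F2=0 (differ) -> 1
  row 3 [00011]: F1=1 F2=0 (differ) -> 1
  row 4 [00100]: F1=1 F2=0 (differ) -> 1
  row 5 [00101]: F1=1 F2=0 (differ) -> 1
  row 6 [00110]: F1=1 F2=0 (differ) -> 1
  row 7 [00111]: F1=1 F2=0 (differ) -> 1
  row 8 [01000]: F1=1 F2=0 (differ) -> 1
  row 9 [01001]: F1=1 F2=0 (differ) -> 1
  row 10 [01010]: F1=1 F2=1 -> 0
  row 11 [01011]: F1=1 F2=1 -> 0
  row 12 [01100]: F1=1 F2=0 (differ) -> 1
  row 13 [01101]: F1=1 F2=0 (differ) -> 1
  row 14 [01110]: F1=1 F2=1 -> 0
  row 15 [01111]: F1=1 F2=1 -> 0
  row 16 [10000]: F1=1 F2=0 (differ) -> 1
  row 17 [10001]: F1=1 F2=0 (differ) -> 1
  row 18 [10010]: F1=1 F2=1 -> 0
  row 19 [10011]: F1=1 F2=1 -> 0
  row 20 [10100]: F1=1 F2=1 -> 0
  row 21 [10101]: F1=1 F2=1 -> 0
  row 22 [10110]: F1=1 F2=0 (differ) -> 1
  row 23 [10111]: F1=1 F2=0 (differ) -> 1
  row 24 [11000]: F1=1 F2=0 (differ) -> 1
  row 25 [11001]: F1=1 F2=0 (differ) -> 1
  row 26 [11010]: F1=1 F2=0 (differ) -> 1
  row 27 [11011]: F1=1 F2=1 -> 0
  row 28 [11100]: F1=1 F2=1 -> 0
  row 29 [11101]: F1=1 F2=1 -> 0
  row 30 [11110]: F1=1 F2=1 -> 0
  row 31 [11111]: F1=1 F2=0 (differ) -> 1
Full result column, 8 rows per line (p,q fixed per line; r,s,t runs 000..111 left to right):
  rows 0-7 [p,q=00]: 11111111  (ones: 8)
  rows 8-15 [p,q=01]: 11001100  (ones: 4)
  rows 16-23 [p,q=10]: 11000011  (ones: 4)
  rows 24-31 [p,q=11]: 11100001  (ones: 4)
Disagreements = 8+4+4+4 = 20

20


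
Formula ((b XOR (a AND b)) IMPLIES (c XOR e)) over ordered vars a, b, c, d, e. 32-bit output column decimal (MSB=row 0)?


Formula: ((b XOR (a AND b)) IMPLIES (c XOR e)) over a, b, c, d, e (32 rows)
Evaluate each row (bits = a,b,c,d,e, MSB first):
  row 0 [00000]: ((0 XOR (0 AND 0)) IMPLIES (0 XOR 0)) -> 1
  row 1 [00001]: ((0 XOR (0 AND 0)) IMPLIES (0 XOR 1)) -> 1
  row 2 [00010]: ((0 XOR (0 AND 0)) IMPLIES (0 XOR 0)) -> 1
  row 3 [00011]: ((0 XOR (0 AND 0)) IMPLIES (0 XOR 1)) -> 1
  row 4 [00100]: ((0 XOR (0 AND 0)) IMPLIES (1 XOR 0)) -> 1
  row 5 [00101]: ((0 XOR (0 AND 0)) IMPLIES (1 XOR 1)) -> 1
  row 6 [00110]: ((0 XOR (0 AND 0)) IMPLIES (1 XOR 0)) -> 1
  row 7 [00111]: ((0 XOR (0 AND 0)) IMPLIES (1 XOR 1)) -> 1
  row 8 [01000]: ((1 XOR (0 AND 1)) IMPLIES (0 XOR 0)) -> 0
  row 9 [01001]: ((1 XOR (0 AND 1)) IMPLIES (0 XOR 1)) -> 1
  row 10 [01010]: ((1 XOR (0 AND 1)) IMPLIES (0 XOR 0)) -> 0
  row 11 [01011]: ((1 XOR (0 AND 1)) IMPLIES (0 XOR 1)) -> 1
  row 12 [01100]: ((1 XOR (0 AND 1)) IMPLIES (1 XOR 0)) -> 1
  row 13 [01101]: ((1 XOR (0 AND 1)) IMPLIES (1 XOR 1)) -> 0
  row 14 [01110]: ((1 XOR (0 AND 1)) IMPLIES (1 XOR 0)) -> 1
  row 15 [01111]: ((1 XOR (0 AND 1)) IMPLIES (1 XOR 1)) -> 0
  row 16 [10000]: ((0 XOR (1 AND 0)) IMPLIES (0 XOR 0)) -> 1
  row 17 [10001]: ((0 XOR (1 AND 0)) IMPLIES (0 XOR 1)) -> 1
  row 18 [10010]: ((0 XOR (1 AND 0)) IMPLIES (0 XOR 0)) -> 1
  row 19 [10011]: ((0 XOR (1 AND 0)) IMPLIES (0 XOR 1)) -> 1
  row 20 [10100]: ((0 XOR (1 AND 0)) IMPLIES (1 XOR 0)) -> 1
  row 21 [10101]: ((0 XOR (1 AND 0)) IMPLIES (1 XOR 1)) -> 1
  row 22 [10110]: ((0 XOR (1 AND 0)) IMPLIES (1 XOR 0)) -> 1
  row 23 [10111]: ((0 XOR (1 AND 0)) IMPLIES (1 XOR 1)) -> 1
  row 24 [11000]: ((1 XOR (1 AND 1)) IMPLIES (0 XOR 0)) -> 1
  row 25 [11001]: ((1 XOR (1 AND 1)) IMPLIES (0 XOR 1)) -> 1
  row 26 [11010]: ((1 XOR (1 AND 1)) IMPLIES (0 XOR 0)) -> 1
  row 27 [11011]: ((1 XOR (1 AND 1)) IMPLIES (0 XOR 1)) -> 1
  row 28 [11100]: ((1 XOR (1 AND 1)) IMPLIES (1 XOR 0)) -> 1
  row 29 [11101]: ((1 XOR (1 AND 1)) IMPLIES (1 XOR 1)) -> 1
  row 30 [11110]: ((1 XOR (1 AND 1)) IMPLIES (1 XOR 0)) -> 1
  row 31 [11111]: ((1 XOR (1 AND 1)) IMPLIES (1 XOR 1)) -> 1
Full result column, 4 rows per line (a,b,c fixed per line; d,e runs 00..11 left to right):
  rows 0-3 [a,b,c=000]: 1111  = hex F
  rows 4-7 [a,b,c=001]: 1111  = hex F
  rows 8-11 [a,b,c=010]: 0101  = hex 5
  rows 12-15 [a,b,c=011]: 1010  = hex A
  rows 16-19 [a,b,c=100]: 1111  = hex F
  rows 20-23 [a,b,c=101]: 1111  = hex F
  rows 24-27 [a,b,c=110]: 1111  = hex F
  rows 28-31 [a,b,c=111]: 1111  = hex F
Output column (row 0 .. row 31) = 11111111010110101111111111111111
Output column grouped in 4s = 1111 1111 0101 1010 1111 1111 1111 1111 = 0xFF5AFFFF
Convert to decimal digit by digit (value = value*16 + digit):
  F -> 15
  15*16 + 15 (F) = 255
  255*16 + 5 = 4085
  4085*16 + 10 (A) = 65370
  65370*16 + 15 (F) = 1045935
  1045935*16 + 15 (F) = 16734975
  16734975*16 + 15 (F) = 267759615
  267759615*16 + 15 (F) = 4284153855
Decimal = 4284153855

4284153855


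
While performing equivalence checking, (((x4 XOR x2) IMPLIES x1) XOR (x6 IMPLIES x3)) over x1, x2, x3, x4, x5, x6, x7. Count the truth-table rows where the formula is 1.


Formula: (((x4 XOR x2) IMPLIES x1) XOR (x6 IMPLIES x3)) over 7 vars (128 rows)
Evaluate each row (x1, x2, x3, x4, x5, x6, x7 as bits, MSB first):
  row 0 [0000000]: (((0 XOR 0) IMPLIES 0) XOR (0 IMPLIES 0)) -> 0
  row 1 [0000001]: (((0 XOR 0) IMPLIES 0) XOR (0 IMPLIES 0)) -> 0
  row 2 [0000010]: (((0 XOR 0) IMPLIES 0) XOR (1 IMPLIES 0)) -> 1
  row 3 [0000011]: (((0 XOR 0) IMPLIES 0) XOR (1 IMPLIES 0)) -> 1
  row 4 [0000100]: (((0 XOR 0) IMPLIES 0) XOR (0 IMPLIES 0)) -> 0
  (every remaining row is evaluated the same way; all 128 results are listed next)
Full result column, 8 rows per line (x1,x2,x3,x4 fixed per line; x5,x6,x7 runs 000..111 left to right):
  rows 0-7 [x1,x2,x3,x4=0000]: 00110011  (ones: 4)
  rows 8-15 [x1,x2,x3,x4=0001]: 11001100  (ones: 4)
  rows 16-23 [x1,x2,x3,x4=0010]: 00000000  (ones: 0)
  rows 24-31 [x1,x2,x3,x4=0011]: 11111111  (ones: 8)
  rows 32-39 [x1,x2,x3,x4=0100]: 11001100  (ones: 4)
  rows 40-47 [x1,x2,x3,x4=0101]: 00110011  (ones: 4)
  rows 48-55 [x1,x2,x3,x4=0110]: 11111111  (ones: 8)
  rows 56-63 [x1,x2,x3,x4=0111]: 00000000  (ones: 0)
  rows 64-71 [x1,x2,x3,x4=1000]: 00110011  (ones: 4)
  rows 72-79 [x1,x2,x3,x4=1001]: 00110011  (ones: 4)
  rows 80-87 [x1,x2,x3,x4=1010]: 00000000  (ones: 0)
  rows 88-95 [x1,x2,x3,x4=1011]: 00000000  (ones: 0)
  rows 96-103 [x1,x2,x3,x4=1100]: 00110011  (ones: 4)
  rows 104-111 [x1,x2,x3,x4=1101]: 00110011  (ones: 4)
  rows 112-119 [x1,x2,x3,x4=1110]: 00000000  (ones: 0)
  rows 120-127 [x1,x2,x3,x4=1111]: 00000000  (ones: 0)
Count of 1-rows = 4+4+0+8+4+4+8+0+4+4+0+0+4+4+0+0 = 48

48


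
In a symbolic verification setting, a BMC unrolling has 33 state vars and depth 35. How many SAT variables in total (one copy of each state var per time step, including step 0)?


BMC unrolls to depth k, creating one copy of each state var for steps 0..k.
Step count = 35 + 1 = 36 (steps 0 through 35)
Vars per step = 33
Total = 33 * 36 = 1188

1188


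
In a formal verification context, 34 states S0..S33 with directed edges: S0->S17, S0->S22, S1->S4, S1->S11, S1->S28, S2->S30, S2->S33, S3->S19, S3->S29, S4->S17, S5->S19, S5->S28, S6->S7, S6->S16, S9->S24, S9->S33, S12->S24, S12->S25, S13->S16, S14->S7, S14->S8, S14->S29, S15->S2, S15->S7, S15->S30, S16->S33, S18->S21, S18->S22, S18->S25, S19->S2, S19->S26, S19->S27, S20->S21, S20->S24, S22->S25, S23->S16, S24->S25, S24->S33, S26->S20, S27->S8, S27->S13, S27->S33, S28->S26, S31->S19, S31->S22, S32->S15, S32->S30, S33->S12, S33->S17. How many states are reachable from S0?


BFS from S0:
  layer 0: {S0}
  layer 1: {S17, S22}
  layer 2: {S25}
Reachable set: {S0, S17, S22, S25}
Count = 4

4


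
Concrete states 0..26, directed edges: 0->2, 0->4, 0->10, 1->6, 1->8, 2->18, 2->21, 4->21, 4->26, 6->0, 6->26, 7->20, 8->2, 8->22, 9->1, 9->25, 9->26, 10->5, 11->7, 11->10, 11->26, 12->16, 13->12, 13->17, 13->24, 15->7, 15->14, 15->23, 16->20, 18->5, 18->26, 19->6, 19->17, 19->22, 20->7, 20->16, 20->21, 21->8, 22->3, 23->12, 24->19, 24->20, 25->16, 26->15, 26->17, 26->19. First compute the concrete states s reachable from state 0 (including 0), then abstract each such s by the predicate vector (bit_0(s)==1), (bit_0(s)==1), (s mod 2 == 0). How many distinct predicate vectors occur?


BFS from 0:
Concrete reachable: {0, 2, 3, 4, 5, 6, 7, 8, 10, 12, 14, 15, 16, 17, 18, 19, 20, 21, 22, 23, 26}
Abstract via predicates (bit_0(s)==1), (bit_0(s)==1), (s mod 2 == 0):
  (0,0,1) <- {0, 2, 4, 6, 8, 10, 12, 14, 16, 18, 20, 22, 26}
  (1,1,0) <- {3, 5, 7, 15, 17, 19, 21, 23}
Distinct abstract states = 2

2


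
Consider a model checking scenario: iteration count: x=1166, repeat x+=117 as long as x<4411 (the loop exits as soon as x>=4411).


Step 1: x goes from 1166 toward 4411 by 117; the body runs while x<4411, so iterations = ceil((bound-start)/step)
Step 2: Distance=3245
Step 3: ceil(3245/117)=28

28


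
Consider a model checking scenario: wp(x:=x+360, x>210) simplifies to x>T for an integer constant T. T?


Formula: wp(x:=E, P) = P[E/x] (substitute E for x in postcondition)
Step 1: Postcondition: x>210
Step 2: Substitute x+360 for x: x+360>210
Step 3: Solve for x: x > 210-360 = -150

-150


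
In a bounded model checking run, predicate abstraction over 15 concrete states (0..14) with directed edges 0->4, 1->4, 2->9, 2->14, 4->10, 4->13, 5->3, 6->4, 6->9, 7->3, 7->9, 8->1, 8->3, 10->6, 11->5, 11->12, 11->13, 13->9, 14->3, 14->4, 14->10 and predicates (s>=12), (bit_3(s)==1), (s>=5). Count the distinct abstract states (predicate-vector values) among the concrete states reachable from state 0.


BFS from 0:
Concrete reachable: {0, 4, 6, 9, 10, 13}
Abstract via predicates (s>=12), (bit_3(s)==1), (s>=5):
  (0,0,0) <- {0, 4}
  (0,0,1) <- {6}
  (0,1,1) <- {9, 10}
  (1,1,1) <- {13}
Distinct abstract states = 4

4


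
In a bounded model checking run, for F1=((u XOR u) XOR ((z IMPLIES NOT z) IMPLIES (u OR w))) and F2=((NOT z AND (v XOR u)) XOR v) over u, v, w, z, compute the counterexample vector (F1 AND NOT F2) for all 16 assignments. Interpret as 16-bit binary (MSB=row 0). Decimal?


F1 = ((u XOR u) XOR ((z IMPLIES NOT z) IMPLIES (u OR w)))
F2 = ((NOT z AND (v XOR u)) XOR v)
Counterexample to F1=>F2 is where F1=1 and F2=0.
Evaluate each row (bits = u,v,w,z, MSB first):
  row 0 [0000]: F1=0 F2=0 -> F1&~F2 -> 0
  row 1 [0001]: F1=1 F2=0 -> F1&~F2 -> 1
  row 2 [0010]: F1=1 F2=0 -> F1&~F2 -> 1
  row 3 [0011]: F1=1 F2=0 -> F1&~F2 -> 1
  row 4 [0100]: F1=0 F2=0 -> F1&~F2 -> 0
  row 5 [0101]: F1=1 F2=1 -> F1&~F2 -> 0
  row 6 [0110]: F1=1 F2=0 -> F1&~F2 -> 1
  row 7 [0111]: F1=1 F2=1 -> F1&~F2 -> 0
  row 8 [1000]: F1=1 F2=1 -> F1&~F2 -> 0
  row 9 [1001]: F1=1 F2=0 -> F1&~F2 -> 1
  row 10 [1010]: F1=1 F2=1 -> F1&~F2 -> 0
  row 11 [1011]: F1=1 F2=0 -> F1&~F2 -> 1
  row 12 [1100]: F1=1 F2=1 -> F1&~F2 -> 0
  row 13 [1101]: F1=1 F2=1 -> F1&~F2 -> 0
  row 14 [1110]: F1=1 F2=1 -> F1&~F2 -> 0
  row 15 [1111]: F1=1 F2=1 -> F1&~F2 -> 0
Full result column, 4 rows per line (u,v fixed per line; w,z runs 00..11 left to right):
  rows 0-3 [u,v=00]: 0111  = hex 7
  rows 4-7 [u,v=01]: 0010  = hex 2
  rows 8-11 [u,v=10]: 0101  = hex 5
  rows 12-15 [u,v=11]: 0000  = hex 0
Counterexample vector (row 0 .. row 15) = 0111001001010000
Output column grouped in 4s = 0111 0010 0101 0000 = 0x7250
Convert to decimal digit by digit (value = value*16 + digit):
  7 -> 7
  7*16 + 2 = 114
  114*16 + 5 = 1829
  1829*16 + 0 = 29264
Decimal = 29264

29264


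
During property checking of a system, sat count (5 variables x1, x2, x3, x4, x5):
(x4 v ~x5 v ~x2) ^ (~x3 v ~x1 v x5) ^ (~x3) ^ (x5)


CNF with 4 clauses over 5 vars (32 assignments).
An assignment satisfies CNF iff every clause has >=1 true literal.
Check each row (bits = x1,x2,x3,x4,x5; clause T/F shown):
  row 0 [00000]: clauses=TTTF -> 0
  row 1 [00001]: clauses=TTTT -> 1
  row 2 [00010]: clauses=TTTF -> 0
  row 3 [00011]: clauses=TTTT -> 1
  row 4 [00100]: clauses=TTFF -> 0
  row 5 [00101]: clauses=TTFT -> 0
  row 6 [00110]: clauses=TTFF -> 0
  row 7 [00111]: clauses=TTFT -> 0
  row 8 [01000]: clauses=TTTF -> 0
  row 9 [01001]: clauses=FTTT -> 0
  row 10 [01010]: clauses=TTTF -> 0
  row 11 [01011]: clauses=TTTT -> 1
  row 12 [01100]: clauses=TTFF -> 0
  row 13 [01101]: clauses=FTFT -> 0
  row 14 [01110]: clauses=TTFF -> 0
  row 15 [01111]: clauses=TTFT -> 0
  row 16 [10000]: clauses=TTTF -> 0
  row 17 [10001]: clauses=TTTT -> 1
  row 18 [10010]: clauses=TTTF -> 0
  row 19 [10011]: clauses=TTTT -> 1
  row 20 [10100]: clauses=TFFF -> 0
  row 21 [10101]: clauses=TTFT -> 0
  row 22 [10110]: clauses=TFFF -> 0
  row 23 [10111]: clauses=TTFT -> 0
  row 24 [11000]: clauses=TTTF -> 0
  row 25 [11001]: clauses=FTTT -> 0
  row 26 [11010]: clauses=TTTF -> 0
  row 27 [11011]: clauses=TTTT -> 1
  row 28 [11100]: clauses=TFFF -> 0
  row 29 [11101]: clauses=FTFT -> 0
  row 30 [11110]: clauses=TFFF -> 0
  row 31 [11111]: clauses=TTFT -> 0
Full result column, 8 rows per line (x1,x2 fixed per line; x3,x4,x5 runs 000..111 left to right):
  rows 0-7 [x1,x2=00]: 01010000  (ones: 2)
  rows 8-15 [x1,x2=01]: 00010000  (ones: 1)
  rows 16-23 [x1,x2=10]: 01010000  (ones: 2)
  rows 24-31 [x1,x2=11]: 00010000  (ones: 1)
Satisfying assignments = 2+1+2+1 = 6

6


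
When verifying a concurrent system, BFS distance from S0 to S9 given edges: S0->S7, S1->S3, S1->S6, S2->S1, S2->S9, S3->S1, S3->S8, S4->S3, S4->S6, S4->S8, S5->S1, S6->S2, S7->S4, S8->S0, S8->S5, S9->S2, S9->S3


BFS layer-by-layer from S0:
  dist 0: {S0}
  dist 1: {S7}
  dist 2: {S4}
  dist 3: {S3, S6, S8}
  dist 4: {S1, S2, S5}
  dist 5: {S9}
  -> S9 reached at distance 5
Shortest path length = 5

5


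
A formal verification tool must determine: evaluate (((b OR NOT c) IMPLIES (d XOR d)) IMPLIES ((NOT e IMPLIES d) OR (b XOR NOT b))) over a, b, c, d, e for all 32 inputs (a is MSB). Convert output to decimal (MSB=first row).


Formula: (((b OR NOT c) IMPLIES (d XOR d)) IMPLIES ((NOT e IMPLIES d) OR (b XOR NOT b))) over a, b, c, d, e (32 rows)
Evaluate each row (bits = a,b,c,d,e, MSB first):
  row 0 [00000]: (((0 OR NOT 0) IMPLIES (0 XOR 0)) IMPLIES ((NOT 0 IMPLIES 0) OR (0 XOR NOT 0))) -> 1
  row 1 [00001]: (((0 OR NOT 0) IMPLIES (0 XOR 0)) IMPLIES ((NOT 1 IMPLIES 0) OR (0 XOR NOT 0))) -> 1
  row 2 [00010]: (((0 OR NOT 0) IMPLIES (1 XOR 1)) IMPLIES ((NOT 0 IMPLIES 1) OR (0 XOR NOT 0))) -> 1
  row 3 [00011]: (((0 OR NOT 0) IMPLIES (1 XOR 1)) IMPLIES ((NOT 1 IMPLIES 1) OR (0 XOR NOT 0))) -> 1
  row 4 [00100]: (((0 OR NOT 1) IMPLIES (0 XOR 0)) IMPLIES ((NOT 0 IMPLIES 0) OR (0 XOR NOT 0))) -> 1
  row 5 [00101]: (((0 OR NOT 1) IMPLIES (0 XOR 0)) IMPLIES ((NOT 1 IMPLIES 0) OR (0 XOR NOT 0))) -> 1
  row 6 [00110]: (((0 OR NOT 1) IMPLIES (1 XOR 1)) IMPLIES ((NOT 0 IMPLIES 1) OR (0 XOR NOT 0))) -> 1
  row 7 [00111]: (((0 OR NOT 1) IMPLIES (1 XOR 1)) IMPLIES ((NOT 1 IMPLIES 1) OR (0 XOR NOT 0))) -> 1
  row 8 [01000]: (((1 OR NOT 0) IMPLIES (0 XOR 0)) IMPLIES ((NOT 0 IMPLIES 0) OR (1 XOR NOT 1))) -> 1
  row 9 [01001]: (((1 OR NOT 0) IMPLIES (0 XOR 0)) IMPLIES ((NOT 1 IMPLIES 0) OR (1 XOR NOT 1))) -> 1
  row 10 [01010]: (((1 OR NOT 0) IMPLIES (1 XOR 1)) IMPLIES ((NOT 0 IMPLIES 1) OR (1 XOR NOT 1))) -> 1
  row 11 [01011]: (((1 OR NOT 0) IMPLIES (1 XOR 1)) IMPLIES ((NOT 1 IMPLIES 1) OR (1 XOR NOT 1))) -> 1
  row 12 [01100]: (((1 OR NOT 1) IMPLIES (0 XOR 0)) IMPLIES ((NOT 0 IMPLIES 0) OR (1 XOR NOT 1))) -> 1
  row 13 [01101]: (((1 OR NOT 1) IMPLIES (0 XOR 0)) IMPLIES ((NOT 1 IMPLIES 0) OR (1 XOR NOT 1))) -> 1
  row 14 [01110]: (((1 OR NOT 1) IMPLIES (1 XOR 1)) IMPLIES ((NOT 0 IMPLIES 1) OR (1 XOR NOT 1))) -> 1
  row 15 [01111]: (((1 OR NOT 1) IMPLIES (1 XOR 1)) IMPLIES ((NOT 1 IMPLIES 1) OR (1 XOR NOT 1))) -> 1
  row 16 [10000]: (((0 OR NOT 0) IMPLIES (0 XOR 0)) IMPLIES ((NOT 0 IMPLIES 0) OR (0 XOR NOT 0))) -> 1
  row 17 [10001]: (((0 OR NOT 0) IMPLIES (0 XOR 0)) IMPLIES ((NOT 1 IMPLIES 0) OR (0 XOR NOT 0))) -> 1
  row 18 [10010]: (((0 OR NOT 0) IMPLIES (1 XOR 1)) IMPLIES ((NOT 0 IMPLIES 1) OR (0 XOR NOT 0))) -> 1
  row 19 [10011]: (((0 OR NOT 0) IMPLIES (1 XOR 1)) IMPLIES ((NOT 1 IMPLIES 1) OR (0 XOR NOT 0))) -> 1
  row 20 [10100]: (((0 OR NOT 1) IMPLIES (0 XOR 0)) IMPLIES ((NOT 0 IMPLIES 0) OR (0 XOR NOT 0))) -> 1
  row 21 [10101]: (((0 OR NOT 1) IMPLIES (0 XOR 0)) IMPLIES ((NOT 1 IMPLIES 0) OR (0 XOR NOT 0))) -> 1
  row 22 [10110]: (((0 OR NOT 1) IMPLIES (1 XOR 1)) IMPLIES ((NOT 0 IMPLIES 1) OR (0 XOR NOT 0))) -> 1
  row 23 [10111]: (((0 OR NOT 1) IMPLIES (1 XOR 1)) IMPLIES ((NOT 1 IMPLIES 1) OR (0 XOR NOT 0))) -> 1
  row 24 [11000]: (((1 OR NOT 0) IMPLIES (0 XOR 0)) IMPLIES ((NOT 0 IMPLIES 0) OR (1 XOR NOT 1))) -> 1
  row 25 [11001]: (((1 OR NOT 0) IMPLIES (0 XOR 0)) IMPLIES ((NOT 1 IMPLIES 0) OR (1 XOR NOT 1))) -> 1
  row 26 [11010]: (((1 OR NOT 0) IMPLIES (1 XOR 1)) IMPLIES ((NOT 0 IMPLIES 1) OR (1 XOR NOT 1))) -> 1
  row 27 [11011]: (((1 OR NOT 0) IMPLIES (1 XOR 1)) IMPLIES ((NOT 1 IMPLIES 1) OR (1 XOR NOT 1))) -> 1
  row 28 [11100]: (((1 OR NOT 1) IMPLIES (0 XOR 0)) IMPLIES ((NOT 0 IMPLIES 0) OR (1 XOR NOT 1))) -> 1
  row 29 [11101]: (((1 OR NOT 1) IMPLIES (0 XOR 0)) IMPLIES ((NOT 1 IMPLIES 0) OR (1 XOR NOT 1))) -> 1
  row 30 [11110]: (((1 OR NOT 1) IMPLIES (1 XOR 1)) IMPLIES ((NOT 0 IMPLIES 1) OR (1 XOR NOT 1))) -> 1
  row 31 [11111]: (((1 OR NOT 1) IMPLIES (1 XOR 1)) IMPLIES ((NOT 1 IMPLIES 1) OR (1 XOR NOT 1))) -> 1
Full result column, 4 rows per line (a,b,c fixed per line; d,e runs 00..11 left to right):
  rows 0-3 [a,b,c=000]: 1111  = hex F
  rows 4-7 [a,b,c=001]: 1111  = hex F
  rows 8-11 [a,b,c=010]: 1111  = hex F
  rows 12-15 [a,b,c=011]: 1111  = hex F
  rows 16-19 [a,b,c=100]: 1111  = hex F
  rows 20-23 [a,b,c=101]: 1111  = hex F
  rows 24-27 [a,b,c=110]: 1111  = hex F
  rows 28-31 [a,b,c=111]: 1111  = hex F
Output column (row 0 .. row 31) = 11111111111111111111111111111111
Output column grouped in 4s = 1111 1111 1111 1111 1111 1111 1111 1111 = 0xFFFFFFFF
Convert to decimal digit by digit (value = value*16 + digit):
  F -> 15
  15*16 + 15 (F) = 255
  255*16 + 15 (F) = 4095
  4095*16 + 15 (F) = 65535
  65535*16 + 15 (F) = 1048575
  1048575*16 + 15 (F) = 16777215
  16777215*16 + 15 (F) = 268435455
  268435455*16 + 15 (F) = 4294967295
Decimal = 4294967295

4294967295


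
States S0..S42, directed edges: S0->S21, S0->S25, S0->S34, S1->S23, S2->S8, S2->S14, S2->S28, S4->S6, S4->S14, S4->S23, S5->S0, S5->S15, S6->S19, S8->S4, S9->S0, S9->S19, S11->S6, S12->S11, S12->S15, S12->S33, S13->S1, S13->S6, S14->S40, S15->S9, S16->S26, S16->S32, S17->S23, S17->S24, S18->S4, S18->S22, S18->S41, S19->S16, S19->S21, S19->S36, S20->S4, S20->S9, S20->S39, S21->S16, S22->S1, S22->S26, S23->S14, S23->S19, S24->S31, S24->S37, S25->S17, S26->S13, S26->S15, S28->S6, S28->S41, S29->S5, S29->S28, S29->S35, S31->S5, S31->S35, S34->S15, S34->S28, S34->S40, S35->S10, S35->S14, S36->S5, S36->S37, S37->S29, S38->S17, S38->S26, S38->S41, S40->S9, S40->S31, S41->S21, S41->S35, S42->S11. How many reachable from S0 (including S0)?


BFS from S0:
  layer 0: {S0}
  layer 1: {S21, S25, S34}
  layer 2: {S15, S16, S17, S28, S40}
  layer 3: {S6, S9, S23, S24, S26, S31, S32, S41}
  layer 4: {S5, S13, S14, S19, S35, S37}
  layer 5: {S1, S10, S29, S36}
Reachable set: {S0, S1, S5, S6, S9, S10, S13, S14, S15, S16, S17, S19, S21, S23, S24, S25, S26, S28, S29, S31, S32, S34, S35, S36, S37, S40, S41}
Count = 27

27


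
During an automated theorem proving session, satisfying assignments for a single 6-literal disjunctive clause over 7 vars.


Step 1: Total=2^7=128
Step 2: Unsat when all 6 false: 2^1=2
Step 3: Sat=128-2=126

126


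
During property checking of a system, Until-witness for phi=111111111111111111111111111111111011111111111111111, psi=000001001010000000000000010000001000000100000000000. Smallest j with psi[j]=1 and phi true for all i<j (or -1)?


(phi U psi) at 0: need smallest j with psi[j]=1 and phi[i]=1 for all i in [0,j).
Scan from step 0:
  step 0: phi=1, psi=0 -> continue
  step 1: phi=1, psi=0 -> continue
  step 2: phi=1, psi=0 -> continue
  step 3: phi=1, psi=0 -> continue
  step 5: psi=1 and phi held for [0,5) -> witness found
Witness step = 5

5


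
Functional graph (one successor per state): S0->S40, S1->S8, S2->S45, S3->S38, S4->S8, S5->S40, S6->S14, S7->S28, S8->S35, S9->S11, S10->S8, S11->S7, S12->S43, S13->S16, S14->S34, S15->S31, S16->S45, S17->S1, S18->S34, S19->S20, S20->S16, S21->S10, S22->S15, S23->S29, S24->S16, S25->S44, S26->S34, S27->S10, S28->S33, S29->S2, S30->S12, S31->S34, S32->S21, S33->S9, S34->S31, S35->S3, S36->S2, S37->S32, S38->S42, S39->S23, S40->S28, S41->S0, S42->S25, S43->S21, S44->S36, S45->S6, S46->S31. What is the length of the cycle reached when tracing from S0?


Trace from S0 until a state repeats:
  S0 -> S40 -> S28 -> S33 -> S9 -> S11 -> S7 -> S28
S28 first seen at step 2, revisited at step 7.
Cycle length = 7 - 2 = 5

5


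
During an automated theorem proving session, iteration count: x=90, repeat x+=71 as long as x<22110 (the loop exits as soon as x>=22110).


Step 1: x goes from 90 toward 22110 by 71; the body runs while x<22110, so iterations = ceil((bound-start)/step)
Step 2: Distance=22020
Step 3: ceil(22020/71)=311

311


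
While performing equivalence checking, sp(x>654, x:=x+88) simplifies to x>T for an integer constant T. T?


Formula: sp(P, x:=E) = exists old_x. (x = E[old_x/x]) AND P[old_x/x] (old_x is the value of x before the assignment; eliminate old_x by solving x = E[old_x/x] for old_x)
Step 1: Precondition P: x>654, i.e. old_x > 654
Step 2: Assignment gives x = old_x + 88, so old_x = x - 88
Step 3: Substitute into P: x - 88 > 654
Step 4: Simplify: x > 654+88 = 742

742


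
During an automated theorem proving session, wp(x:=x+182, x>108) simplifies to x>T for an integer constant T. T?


Formula: wp(x:=E, P) = P[E/x] (substitute E for x in postcondition)
Step 1: Postcondition: x>108
Step 2: Substitute x+182 for x: x+182>108
Step 3: Solve for x: x > 108-182 = -74

-74


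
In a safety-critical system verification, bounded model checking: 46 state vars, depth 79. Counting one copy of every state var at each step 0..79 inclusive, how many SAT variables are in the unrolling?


BMC unrolls to depth k, creating one copy of each state var for steps 0..k.
Step count = 79 + 1 = 80 (steps 0 through 79)
Vars per step = 46
Total = 46 * 80 = 3680

3680


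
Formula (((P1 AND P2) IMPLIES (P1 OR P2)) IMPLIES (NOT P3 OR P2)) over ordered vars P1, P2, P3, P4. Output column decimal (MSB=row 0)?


Formula: (((P1 AND P2) IMPLIES (P1 OR P2)) IMPLIES (NOT P3 OR P2)) over P1, P2, P3, P4 (16 rows)
Evaluate each row (bits = P1,P2,P3,P4, MSB first):
  row 0 [0000]: (((0 AND 0) IMPLIES (0 OR 0)) IMPLIES (NOT 0 OR 0)) -> 1
  row 1 [0001]: (((0 AND 0) IMPLIES (0 OR 0)) IMPLIES (NOT 0 OR 0)) -> 1
  row 2 [0010]: (((0 AND 0) IMPLIES (0 OR 0)) IMPLIES (NOT 1 OR 0)) -> 0
  row 3 [0011]: (((0 AND 0) IMPLIES (0 OR 0)) IMPLIES (NOT 1 OR 0)) -> 0
  row 4 [0100]: (((0 AND 1) IMPLIES (0 OR 1)) IMPLIES (NOT 0 OR 1)) -> 1
  row 5 [0101]: (((0 AND 1) IMPLIES (0 OR 1)) IMPLIES (NOT 0 OR 1)) -> 1
  row 6 [0110]: (((0 AND 1) IMPLIES (0 OR 1)) IMPLIES (NOT 1 OR 1)) -> 1
  row 7 [0111]: (((0 AND 1) IMPLIES (0 OR 1)) IMPLIES (NOT 1 OR 1)) -> 1
  row 8 [1000]: (((1 AND 0) IMPLIES (1 OR 0)) IMPLIES (NOT 0 OR 0)) -> 1
  row 9 [1001]: (((1 AND 0) IMPLIES (1 OR 0)) IMPLIES (NOT 0 OR 0)) -> 1
  row 10 [1010]: (((1 AND 0) IMPLIES (1 OR 0)) IMPLIES (NOT 1 OR 0)) -> 0
  row 11 [1011]: (((1 AND 0) IMPLIES (1 OR 0)) IMPLIES (NOT 1 OR 0)) -> 0
  row 12 [1100]: (((1 AND 1) IMPLIES (1 OR 1)) IMPLIES (NOT 0 OR 1)) -> 1
  row 13 [1101]: (((1 AND 1) IMPLIES (1 OR 1)) IMPLIES (NOT 0 OR 1)) -> 1
  row 14 [1110]: (((1 AND 1) IMPLIES (1 OR 1)) IMPLIES (NOT 1 OR 1)) -> 1
  row 15 [1111]: (((1 AND 1) IMPLIES (1 OR 1)) IMPLIES (NOT 1 OR 1)) -> 1
Full result column, 4 rows per line (P1,P2 fixed per line; P3,P4 runs 00..11 left to right):
  rows 0-3 [P1,P2=00]: 1100  = hex C
  rows 4-7 [P1,P2=01]: 1111  = hex F
  rows 8-11 [P1,P2=10]: 1100  = hex C
  rows 12-15 [P1,P2=11]: 1111  = hex F
Output column (row 0 .. row 15) = 1100111111001111
Output column grouped in 4s = 1100 1111 1100 1111 = 0xCFCF
Convert to decimal digit by digit (value = value*16 + digit):
  C -> 12
  12*16 + 15 (F) = 207
  207*16 + 12 (C) = 3324
  3324*16 + 15 (F) = 53199
Decimal = 53199

53199


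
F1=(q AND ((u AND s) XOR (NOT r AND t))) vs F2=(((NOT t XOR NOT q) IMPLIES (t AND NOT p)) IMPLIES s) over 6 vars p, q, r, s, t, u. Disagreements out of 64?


F1 = (q AND ((u AND s) XOR (NOT r AND t)))
F2 = (((NOT t XOR NOT q) IMPLIES (t AND NOT p)) IMPLIES s)
Evaluate both on each of 64 rows (bits = p,q,r,s,t,u):
  row 0 [000000]: F1=0 F2=0 -> 0
  row 1 [000001]: F1=0 F2=0 -> 0
  row 2 [000010]: F1=0 F2=0 -> 0
  row 3 [000011]: F1=0 F2=0 -> 0
  row 4 [000100]: F1=0 F2=1 (differ) -> 1
  (every remaining row is evaluated the same way; all 64 results are listed next)
Full result column, 8 rows per line (p,q,r fixed per line; s,t,u runs 000..111 left to right):
  rows 0-7 [p,q,r=000]: 00001111  (ones: 4)
  rows 8-15 [p,q,r=001]: 00001111  (ones: 4)
  rows 16-23 [p,q,r=010]: 11111001  (ones: 6)
  rows 24-31 [p,q,r=011]: 11001010  (ones: 4)
  rows 32-39 [p,q,r=100]: 00111111  (ones: 6)
  rows 40-47 [p,q,r=101]: 00111111  (ones: 6)
  rows 48-55 [p,q,r=110]: 11111001  (ones: 6)
  rows 56-63 [p,q,r=111]: 11001010  (ones: 4)
Disagreements = 4+4+6+4+6+6+6+4 = 40

40


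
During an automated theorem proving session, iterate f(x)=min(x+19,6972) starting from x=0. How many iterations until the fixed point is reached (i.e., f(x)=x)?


Step 1: x=0, cap=6972, increment=19
Step 2: x grows by 19 each step until capped at 6972; fixed point is x=6972
Step 3: iterations = ceil(6972/19) = 367

367


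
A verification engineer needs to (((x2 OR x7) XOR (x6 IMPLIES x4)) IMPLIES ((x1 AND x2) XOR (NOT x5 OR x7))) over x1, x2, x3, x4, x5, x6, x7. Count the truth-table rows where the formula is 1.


Formula: (((x2 OR x7) XOR (x6 IMPLIES x4)) IMPLIES ((x1 AND x2) XOR (NOT x5 OR x7))) over 7 vars (128 rows)
Evaluate each row (x1, x2, x3, x4, x5, x6, x7 as bits, MSB first):
  row 0 [0000000]: (((0 OR 0) XOR (0 IMPLIES 0)) IMPLIES ((0 AND 0) XOR (NOT 0 OR 0))) -> 1
  row 1 [0000001]: (((0 OR 1) XOR (0 IMPLIES 0)) IMPLIES ((0 AND 0) XOR (NOT 0 OR 1))) -> 1
  row 2 [0000010]: (((0 OR 0) XOR (1 IMPLIES 0)) IMPLIES ((0 AND 0) XOR (NOT 0 OR 0))) -> 1
  row 3 [0000011]: (((0 OR 1) XOR (1 IMPLIES 0)) IMPLIES ((0 AND 0) XOR (NOT 0 OR 1))) -> 1
  row 4 [0000100]: (((0 OR 0) XOR (0 IMPLIES 0)) IMPLIES ((0 AND 0) XOR (NOT 1 OR 0))) -> 0
  (every remaining row is evaluated the same way; all 128 results are listed next)
Full result column, 8 rows per line (x1,x2,x3,x4 fixed per line; x5,x6,x7 runs 000..111 left to right):
  rows 0-7 [x1,x2,x3,x4=0000]: 11110111  (ones: 7)
  rows 8-15 [x1,x2,x3,x4=0001]: 11110101  (ones: 6)
  rows 16-23 [x1,x2,x3,x4=0010]: 11110111  (ones: 7)
  rows 24-31 [x1,x2,x3,x4=0011]: 11110101  (ones: 6)
  rows 32-39 [x1,x2,x3,x4=0100]: 11111101  (ones: 7)
  rows 40-47 [x1,x2,x3,x4=0101]: 11111111  (ones: 8)
  rows 48-55 [x1,x2,x3,x4=0110]: 11111101  (ones: 7)
  rows 56-63 [x1,x2,x3,x4=0111]: 11111111  (ones: 8)
  rows 64-71 [x1,x2,x3,x4=1000]: 11110111  (ones: 7)
  rows 72-79 [x1,x2,x3,x4=1001]: 11110101  (ones: 6)
  rows 80-87 [x1,x2,x3,x4=1010]: 11110111  (ones: 7)
  rows 88-95 [x1,x2,x3,x4=1011]: 11110101  (ones: 6)
  rows 96-103 [x1,x2,x3,x4=1100]: 11001110  (ones: 5)
  rows 104-111 [x1,x2,x3,x4=1101]: 11111111  (ones: 8)
  rows 112-119 [x1,x2,x3,x4=1110]: 11001110  (ones: 5)
  rows 120-127 [x1,x2,x3,x4=1111]: 11111111  (ones: 8)
Count of 1-rows = 7+6+7+6+7+8+7+8+7+6+7+6+5+8+5+8 = 108

108


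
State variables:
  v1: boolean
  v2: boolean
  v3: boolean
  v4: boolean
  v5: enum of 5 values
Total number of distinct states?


State space = product of domain sizes of all variables.
Domain sizes:
  v1 (boolean): 2
  v2 (boolean): 2
  v3 (boolean): 2
  v4 (boolean): 2
  v5 (enum of 5 values): 5
Product = 2 * 2 * 2 * 2 * 5 = 80

80


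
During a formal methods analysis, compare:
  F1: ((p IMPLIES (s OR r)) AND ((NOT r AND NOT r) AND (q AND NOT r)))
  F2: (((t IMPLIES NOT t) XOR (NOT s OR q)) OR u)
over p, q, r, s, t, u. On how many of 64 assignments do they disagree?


F1 = ((p IMPLIES (s OR r)) AND ((NOT r AND NOT r) AND (q AND NOT r)))
F2 = (((t IMPLIES NOT t) XOR (NOT s OR q)) OR u)
Evaluate both on each of 64 rows (bits = p,q,r,s,t,u):
  row 0 [000000]: F1=0 F2=0 -> 0
  row 1 [000001]: F1=0 F2=1 (differ) -> 1
  row 2 [000010]: F1=0 F2=1 (differ) -> 1
  row 3 [000011]: F1=0 F2=1 (differ) -> 1
  row 4 [000100]: F1=0 F2=1 (differ) -> 1
  (every remaining row is evaluated the same way; all 64 results are listed next)
Full result column, 8 rows per line (p,q,r fixed per line; s,t,u runs 000..111 left to right):
  rows 0-7 [p,q,r=000]: 01111101  (ones: 6)
  rows 8-15 [p,q,r=001]: 01111101  (ones: 6)
  rows 16-23 [p,q,r=010]: 10001000  (ones: 2)
  rows 24-31 [p,q,r=011]: 01110111  (ones: 6)
  rows 32-39 [p,q,r=100]: 01111101  (ones: 6)
  rows 40-47 [p,q,r=101]: 01111101  (ones: 6)
  rows 48-55 [p,q,r=110]: 01111000  (ones: 4)
  rows 56-63 [p,q,r=111]: 01110111  (ones: 6)
Disagreements = 6+6+2+6+6+6+4+6 = 42

42


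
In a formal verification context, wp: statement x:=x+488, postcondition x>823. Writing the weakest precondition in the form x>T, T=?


Formula: wp(x:=E, P) = P[E/x] (substitute E for x in postcondition)
Step 1: Postcondition: x>823
Step 2: Substitute x+488 for x: x+488>823
Step 3: Solve for x: x > 823-488 = 335

335


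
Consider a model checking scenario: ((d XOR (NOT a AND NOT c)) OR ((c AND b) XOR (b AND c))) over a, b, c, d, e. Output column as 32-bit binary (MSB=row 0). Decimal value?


Formula: ((d XOR (NOT a AND NOT c)) OR ((c AND b) XOR (b AND c))) over a, b, c, d, e (32 rows)
Evaluate each row (bits = a,b,c,d,e, MSB first):
  row 0 [00000]: ((0 XOR (NOT 0 AND NOT 0)) OR ((0 AND 0) XOR (0 AND 0))) -> 1
  row 1 [00001]: ((0 XOR (NOT 0 AND NOT 0)) OR ((0 AND 0) XOR (0 AND 0))) -> 1
  row 2 [00010]: ((1 XOR (NOT 0 AND NOT 0)) OR ((0 AND 0) XOR (0 AND 0))) -> 0
  row 3 [00011]: ((1 XOR (NOT 0 AND NOT 0)) OR ((0 AND 0) XOR (0 AND 0))) -> 0
  row 4 [00100]: ((0 XOR (NOT 0 AND NOT 1)) OR ((1 AND 0) XOR (0 AND 1))) -> 0
  row 5 [00101]: ((0 XOR (NOT 0 AND NOT 1)) OR ((1 AND 0) XOR (0 AND 1))) -> 0
  row 6 [00110]: ((1 XOR (NOT 0 AND NOT 1)) OR ((1 AND 0) XOR (0 AND 1))) -> 1
  row 7 [00111]: ((1 XOR (NOT 0 AND NOT 1)) OR ((1 AND 0) XOR (0 AND 1))) -> 1
  row 8 [01000]: ((0 XOR (NOT 0 AND NOT 0)) OR ((0 AND 1) XOR (1 AND 0))) -> 1
  row 9 [01001]: ((0 XOR (NOT 0 AND NOT 0)) OR ((0 AND 1) XOR (1 AND 0))) -> 1
  row 10 [01010]: ((1 XOR (NOT 0 AND NOT 0)) OR ((0 AND 1) XOR (1 AND 0))) -> 0
  row 11 [01011]: ((1 XOR (NOT 0 AND NOT 0)) OR ((0 AND 1) XOR (1 AND 0))) -> 0
  row 12 [01100]: ((0 XOR (NOT 0 AND NOT 1)) OR ((1 AND 1) XOR (1 AND 1))) -> 0
  row 13 [01101]: ((0 XOR (NOT 0 AND NOT 1)) OR ((1 AND 1) XOR (1 AND 1))) -> 0
  row 14 [01110]: ((1 XOR (NOT 0 AND NOT 1)) OR ((1 AND 1) XOR (1 AND 1))) -> 1
  row 15 [01111]: ((1 XOR (NOT 0 AND NOT 1)) OR ((1 AND 1) XOR (1 AND 1))) -> 1
  row 16 [10000]: ((0 XOR (NOT 1 AND NOT 0)) OR ((0 AND 0) XOR (0 AND 0))) -> 0
  row 17 [10001]: ((0 XOR (NOT 1 AND NOT 0)) OR ((0 AND 0) XOR (0 AND 0))) -> 0
  row 18 [10010]: ((1 XOR (NOT 1 AND NOT 0)) OR ((0 AND 0) XOR (0 AND 0))) -> 1
  row 19 [10011]: ((1 XOR (NOT 1 AND NOT 0)) OR ((0 AND 0) XOR (0 AND 0))) -> 1
  row 20 [10100]: ((0 XOR (NOT 1 AND NOT 1)) OR ((1 AND 0) XOR (0 AND 1))) -> 0
  row 21 [10101]: ((0 XOR (NOT 1 AND NOT 1)) OR ((1 AND 0) XOR (0 AND 1))) -> 0
  row 22 [10110]: ((1 XOR (NOT 1 AND NOT 1)) OR ((1 AND 0) XOR (0 AND 1))) -> 1
  row 23 [10111]: ((1 XOR (NOT 1 AND NOT 1)) OR ((1 AND 0) XOR (0 AND 1))) -> 1
  row 24 [11000]: ((0 XOR (NOT 1 AND NOT 0)) OR ((0 AND 1) XOR (1 AND 0))) -> 0
  row 25 [11001]: ((0 XOR (NOT 1 AND NOT 0)) OR ((0 AND 1) XOR (1 AND 0))) -> 0
  row 26 [11010]: ((1 XOR (NOT 1 AND NOT 0)) OR ((0 AND 1) XOR (1 AND 0))) -> 1
  row 27 [11011]: ((1 XOR (NOT 1 AND NOT 0)) OR ((0 AND 1) XOR (1 AND 0))) -> 1
  row 28 [11100]: ((0 XOR (NOT 1 AND NOT 1)) OR ((1 AND 1) XOR (1 AND 1))) -> 0
  row 29 [11101]: ((0 XOR (NOT 1 AND NOT 1)) OR ((1 AND 1) XOR (1 AND 1))) -> 0
  row 30 [11110]: ((1 XOR (NOT 1 AND NOT 1)) OR ((1 AND 1) XOR (1 AND 1))) -> 1
  row 31 [11111]: ((1 XOR (NOT 1 AND NOT 1)) OR ((1 AND 1) XOR (1 AND 1))) -> 1
Full result column, 4 rows per line (a,b,c fixed per line; d,e runs 00..11 left to right):
  rows 0-3 [a,b,c=000]: 1100  = hex C
  rows 4-7 [a,b,c=001]: 0011  = hex 3
  rows 8-11 [a,b,c=010]: 1100  = hex C
  rows 12-15 [a,b,c=011]: 0011  = hex 3
  rows 16-19 [a,b,c=100]: 0011  = hex 3
  rows 20-23 [a,b,c=101]: 0011  = hex 3
  rows 24-27 [a,b,c=110]: 0011  = hex 3
  rows 28-31 [a,b,c=111]: 0011  = hex 3
Output column (row 0 .. row 31) = 11000011110000110011001100110011
Output column grouped in 4s = 1100 0011 1100 0011 0011 0011 0011 0011 = 0xC3C33333
Convert to decimal digit by digit (value = value*16 + digit):
  C -> 12
  12*16 + 3 = 195
  195*16 + 12 (C) = 3132
  3132*16 + 3 = 50115
  50115*16 + 3 = 801843
  801843*16 + 3 = 12829491
  12829491*16 + 3 = 205271859
  205271859*16 + 3 = 3284349747
Decimal = 3284349747

3284349747
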